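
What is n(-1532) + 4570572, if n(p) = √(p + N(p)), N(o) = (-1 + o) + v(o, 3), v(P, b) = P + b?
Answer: 4570572 + I*√4594 ≈ 4.5706e+6 + 67.779*I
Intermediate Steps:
N(o) = 2 + 2*o (N(o) = (-1 + o) + (o + 3) = (-1 + o) + (3 + o) = 2 + 2*o)
n(p) = √(2 + 3*p) (n(p) = √(p + (2 + 2*p)) = √(2 + 3*p))
n(-1532) + 4570572 = √(2 + 3*(-1532)) + 4570572 = √(2 - 4596) + 4570572 = √(-4594) + 4570572 = I*√4594 + 4570572 = 4570572 + I*√4594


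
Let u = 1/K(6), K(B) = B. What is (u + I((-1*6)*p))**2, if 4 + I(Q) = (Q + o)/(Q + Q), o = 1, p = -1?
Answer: 169/16 ≈ 10.563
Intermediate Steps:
I(Q) = -4 + (1 + Q)/(2*Q) (I(Q) = -4 + (Q + 1)/(Q + Q) = -4 + (1 + Q)/((2*Q)) = -4 + (1 + Q)*(1/(2*Q)) = -4 + (1 + Q)/(2*Q))
u = 1/6 ≈ 0.16667
(u + I((-1*6)*p))**2 = (1/6 + (1 - 7*(-1*6)*(-1))/(2*((-1*6*(-1)))))**2 = (1/6 + (1 - (-42)*(-1))/(2*((-6*(-1)))))**2 = (1/6 + (1/2)*(1 - 7*6)/6)**2 = (1/6 + (1/2)*(1/6)*(1 - 42))**2 = (1/6 + (1/2)*(1/6)*(-41))**2 = (1/6 - 41/12)**2 = (-13/4)**2 = 169/16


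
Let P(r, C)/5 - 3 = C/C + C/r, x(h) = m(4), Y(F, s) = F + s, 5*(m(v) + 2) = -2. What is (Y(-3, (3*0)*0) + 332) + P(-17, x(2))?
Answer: 5945/17 ≈ 349.71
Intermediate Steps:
m(v) = -12/5 (m(v) = -2 + (⅕)*(-2) = -2 - ⅖ = -12/5)
x(h) = -12/5
P(r, C) = 20 + 5*C/r (P(r, C) = 15 + 5*(C/C + C/r) = 15 + 5*(1 + C/r) = 15 + (5 + 5*C/r) = 20 + 5*C/r)
(Y(-3, (3*0)*0) + 332) + P(-17, x(2)) = ((-3 + (3*0)*0) + 332) + (20 + 5*(-12/5)/(-17)) = ((-3 + 0*0) + 332) + (20 + 5*(-12/5)*(-1/17)) = ((-3 + 0) + 332) + (20 + 12/17) = (-3 + 332) + 352/17 = 329 + 352/17 = 5945/17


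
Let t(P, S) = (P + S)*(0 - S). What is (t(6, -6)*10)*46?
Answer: 0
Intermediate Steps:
t(P, S) = -S*(P + S) (t(P, S) = (P + S)*(-S) = -S*(P + S))
(t(6, -6)*10)*46 = (-1*(-6)*(6 - 6)*10)*46 = (-1*(-6)*0*10)*46 = (0*10)*46 = 0*46 = 0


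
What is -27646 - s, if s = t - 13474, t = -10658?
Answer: -3514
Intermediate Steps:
s = -24132 (s = -10658 - 13474 = -24132)
-27646 - s = -27646 - 1*(-24132) = -27646 + 24132 = -3514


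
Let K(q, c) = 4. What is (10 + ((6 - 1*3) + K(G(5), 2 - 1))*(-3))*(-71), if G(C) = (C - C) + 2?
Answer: 781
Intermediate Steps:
G(C) = 2 (G(C) = 0 + 2 = 2)
(10 + ((6 - 1*3) + K(G(5), 2 - 1))*(-3))*(-71) = (10 + ((6 - 1*3) + 4)*(-3))*(-71) = (10 + ((6 - 3) + 4)*(-3))*(-71) = (10 + (3 + 4)*(-3))*(-71) = (10 + 7*(-3))*(-71) = (10 - 21)*(-71) = -11*(-71) = 781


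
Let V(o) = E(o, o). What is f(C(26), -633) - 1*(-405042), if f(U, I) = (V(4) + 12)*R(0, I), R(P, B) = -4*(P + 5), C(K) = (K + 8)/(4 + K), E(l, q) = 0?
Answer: 404802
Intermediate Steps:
V(o) = 0
C(K) = (8 + K)/(4 + K)
R(P, B) = -20 - 4*P (R(P, B) = -4*(5 + P) = -20 - 4*P)
f(U, I) = -240 (f(U, I) = (0 + 12)*(-20 - 4*0) = 12*(-20 + 0) = 12*(-20) = -240)
f(C(26), -633) - 1*(-405042) = -240 - 1*(-405042) = -240 + 405042 = 404802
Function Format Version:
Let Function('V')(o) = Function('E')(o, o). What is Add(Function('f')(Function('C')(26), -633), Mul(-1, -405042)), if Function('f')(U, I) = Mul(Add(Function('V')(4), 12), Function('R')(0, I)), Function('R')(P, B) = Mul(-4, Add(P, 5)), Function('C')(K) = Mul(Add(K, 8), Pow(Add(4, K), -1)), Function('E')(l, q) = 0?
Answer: 404802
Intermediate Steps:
Function('V')(o) = 0
Function('C')(K) = Mul(Pow(Add(4, K), -1), Add(8, K)) (Function('C')(K) = Mul(Add(8, K), Pow(Add(4, K), -1)) = Mul(Pow(Add(4, K), -1), Add(8, K)))
Function('R')(P, B) = Add(-20, Mul(-4, P)) (Function('R')(P, B) = Mul(-4, Add(5, P)) = Add(-20, Mul(-4, P)))
Function('f')(U, I) = -240 (Function('f')(U, I) = Mul(Add(0, 12), Add(-20, Mul(-4, 0))) = Mul(12, Add(-20, 0)) = Mul(12, -20) = -240)
Add(Function('f')(Function('C')(26), -633), Mul(-1, -405042)) = Add(-240, Mul(-1, -405042)) = Add(-240, 405042) = 404802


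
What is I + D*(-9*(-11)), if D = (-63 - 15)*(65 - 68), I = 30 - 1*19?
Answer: 23177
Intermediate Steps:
I = 11 (I = 30 - 19 = 11)
D = 234 (D = -78*(-3) = 234)
I + D*(-9*(-11)) = 11 + 234*(-9*(-11)) = 11 + 234*99 = 11 + 23166 = 23177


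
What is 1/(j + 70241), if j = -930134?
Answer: -1/859893 ≈ -1.1629e-6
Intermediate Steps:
1/(j + 70241) = 1/(-930134 + 70241) = 1/(-859893) = -1/859893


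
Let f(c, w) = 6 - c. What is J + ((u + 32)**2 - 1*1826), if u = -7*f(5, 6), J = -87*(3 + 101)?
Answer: -10249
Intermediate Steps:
J = -9048 (J = -87*104 = -9048)
u = -7 (u = -7*(6 - 1*5) = -7*(6 - 5) = -7*1 = -7)
J + ((u + 32)**2 - 1*1826) = -9048 + ((-7 + 32)**2 - 1*1826) = -9048 + (25**2 - 1826) = -9048 + (625 - 1826) = -9048 - 1201 = -10249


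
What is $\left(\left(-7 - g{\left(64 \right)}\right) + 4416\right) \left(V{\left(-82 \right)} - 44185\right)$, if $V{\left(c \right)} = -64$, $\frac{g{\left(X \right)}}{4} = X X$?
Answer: $529881775$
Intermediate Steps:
$g{\left(X \right)} = 4 X^{2}$ ($g{\left(X \right)} = 4 X X = 4 X^{2}$)
$\left(\left(-7 - g{\left(64 \right)}\right) + 4416\right) \left(V{\left(-82 \right)} - 44185\right) = \left(\left(-7 - 4 \cdot 64^{2}\right) + 4416\right) \left(-64 - 44185\right) = \left(\left(-7 - 4 \cdot 4096\right) + 4416\right) \left(-44249\right) = \left(\left(-7 - 16384\right) + 4416\right) \left(-44249\right) = \left(-16391 + 4416\right) \left(-44249\right) = \left(-11975\right) \left(-44249\right) = 529881775$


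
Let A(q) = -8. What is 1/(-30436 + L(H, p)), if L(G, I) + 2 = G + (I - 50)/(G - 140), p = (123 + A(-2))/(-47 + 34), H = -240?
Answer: -988/30309711 ≈ -3.2597e-5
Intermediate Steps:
p = -115/13 (p = (123 - 8)/(-47 + 34) = 115/(-13) = 115*(-1/13) = -115/13 ≈ -8.8462)
L(G, I) = -2 + G + (-50 + I)/(-140 + G) (L(G, I) = -2 + (G + (I - 50)/(G - 140)) = -2 + (G + (-50 + I)/(-140 + G)) = -2 + G + (-50 + I)/(-140 + G))
1/(-30436 + L(H, p)) = 1/(-30436 + (230 - 115/13 + (-240)² - 142*(-240))/(-140 - 240)) = 1/(-30436 + (230 - 115/13 + 57600 + 34080)/(-380)) = 1/(-30436 - 1/380*1194715/13) = 1/(-30436 - 238943/988) = 1/(-30309711/988) = -988/30309711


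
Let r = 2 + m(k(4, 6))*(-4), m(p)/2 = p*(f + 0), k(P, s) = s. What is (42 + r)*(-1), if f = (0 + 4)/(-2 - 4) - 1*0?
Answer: -76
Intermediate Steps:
f = -⅔ (f = 4/(-6) + 0 = 4*(-⅙) + 0 = -⅔ + 0 = -⅔ ≈ -0.66667)
m(p) = -4*p/3 (m(p) = 2*(p*(-⅔ + 0)) = 2*(p*(-⅔)) = 2*(-2*p/3) = -4*p/3)
r = 34 (r = 2 - 4/3*6*(-4) = 2 - 8*(-4) = 2 + 32 = 34)
(42 + r)*(-1) = (42 + 34)*(-1) = 76*(-1) = -76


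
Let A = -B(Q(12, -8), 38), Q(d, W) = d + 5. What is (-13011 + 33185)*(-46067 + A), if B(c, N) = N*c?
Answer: -942388062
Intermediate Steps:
Q(d, W) = 5 + d
A = -646 (A = -38*(5 + 12) = -38*17 = -1*646 = -646)
(-13011 + 33185)*(-46067 + A) = (-13011 + 33185)*(-46067 - 646) = 20174*(-46713) = -942388062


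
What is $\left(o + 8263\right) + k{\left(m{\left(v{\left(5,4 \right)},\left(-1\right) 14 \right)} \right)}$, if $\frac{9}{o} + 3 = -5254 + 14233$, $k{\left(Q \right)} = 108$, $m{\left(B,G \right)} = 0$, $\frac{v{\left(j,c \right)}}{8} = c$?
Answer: $\frac{25046035}{2992} \approx 8371.0$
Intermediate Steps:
$v{\left(j,c \right)} = 8 c$
$o = \frac{3}{2992}$ ($o = \frac{9}{-3 + \left(-5254 + 14233\right)} = \frac{9}{-3 + 8979} = \frac{9}{8976} = 9 \cdot \frac{1}{8976} = \frac{3}{2992} \approx 0.0010027$)
$\left(o + 8263\right) + k{\left(m{\left(v{\left(5,4 \right)},\left(-1\right) 14 \right)} \right)} = \left(\frac{3}{2992} + 8263\right) + 108 = \frac{24722899}{2992} + 108 = \frac{25046035}{2992}$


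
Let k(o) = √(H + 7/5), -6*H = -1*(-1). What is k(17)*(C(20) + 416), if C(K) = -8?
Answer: 68*√1110/5 ≈ 453.11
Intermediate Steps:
H = -⅙ (H = -(-1)*(-1)/6 = -⅙*1 = -⅙ ≈ -0.16667)
k(o) = √1110/30 (k(o) = √(-⅙ + 7/5) = √(37/30) = √1110/30)
k(17)*(C(20) + 416) = (√1110/30)*(-8 + 416) = (√1110/30)*408 = 68*√1110/5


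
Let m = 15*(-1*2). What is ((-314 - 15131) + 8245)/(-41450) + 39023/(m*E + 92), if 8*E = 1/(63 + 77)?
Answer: 3624690848/8539529 ≈ 424.46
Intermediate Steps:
m = -30 (m = 15*(-2) = -30)
E = 1/1120 (E = 1/(8*(63 + 77)) = (⅛)/140 = (⅛)*(1/140) = 1/1120 ≈ 0.00089286)
((-314 - 15131) + 8245)/(-41450) + 39023/(m*E + 92) = ((-314 - 15131) + 8245)/(-41450) + 39023/(-30*1/1120 + 92) = (-15445 + 8245)*(-1/41450) + 39023/(-3/112 + 92) = -7200*(-1/41450) + 39023/(10301/112) = 144/829 + 39023*(112/10301) = 144/829 + 4370576/10301 = 3624690848/8539529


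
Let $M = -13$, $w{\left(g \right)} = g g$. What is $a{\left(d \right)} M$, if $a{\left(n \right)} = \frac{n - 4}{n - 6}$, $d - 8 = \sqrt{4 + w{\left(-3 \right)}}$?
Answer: $- \frac{65}{9} - \frac{26 \sqrt{13}}{9} \approx -17.638$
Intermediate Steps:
$w{\left(g \right)} = g^{2}$
$d = 8 + \sqrt{13}$ ($d = 8 + \sqrt{4 + \left(-3\right)^{2}} = 8 + \sqrt{4 + 9} = 8 + \sqrt{13} \approx 11.606$)
$a{\left(n \right)} = \frac{-4 + n}{-6 + n}$
$a{\left(d \right)} M = \frac{-4 + \left(8 + \sqrt{13}\right)}{-6 + \left(8 + \sqrt{13}\right)} \left(-13\right) = \frac{4 + \sqrt{13}}{2 + \sqrt{13}} \left(-13\right) = - \frac{13 \left(4 + \sqrt{13}\right)}{2 + \sqrt{13}}$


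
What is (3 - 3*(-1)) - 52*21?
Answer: -1086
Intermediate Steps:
(3 - 3*(-1)) - 52*21 = (3 + 3) - 1092 = 6 - 1092 = -1086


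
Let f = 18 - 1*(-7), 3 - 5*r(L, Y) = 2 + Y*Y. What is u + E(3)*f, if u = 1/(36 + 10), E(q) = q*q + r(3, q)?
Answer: 8511/46 ≈ 185.02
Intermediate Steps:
r(L, Y) = ⅕ - Y²/5 (r(L, Y) = ⅗ - (2 + Y*Y)/5 = ⅗ - (2 + Y²)/5 = ⅗ + (-⅖ - Y²/5) = ⅕ - Y²/5)
E(q) = ⅕ + 4*q²/5 (E(q) = q*q + (⅕ - q²/5) = q² + (⅕ - q²/5) = ⅕ + 4*q²/5)
f = 25 (f = 18 + 7 = 25)
u = 1/46 ≈ 0.021739
u + E(3)*f = 1/46 + (⅕ + (⅘)*3²)*25 = 1/46 + (⅕ + (⅘)*9)*25 = 1/46 + (⅕ + 36/5)*25 = 1/46 + (37/5)*25 = 1/46 + 185 = 8511/46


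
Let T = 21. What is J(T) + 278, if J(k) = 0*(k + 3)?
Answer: 278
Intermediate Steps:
J(k) = 0 (J(k) = 0*(3 + k) = 0)
J(T) + 278 = 0 + 278 = 278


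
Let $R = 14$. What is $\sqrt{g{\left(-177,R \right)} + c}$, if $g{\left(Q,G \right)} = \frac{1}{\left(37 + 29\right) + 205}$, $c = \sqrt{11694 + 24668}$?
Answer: $\frac{\sqrt{271 + 73441 \sqrt{36362}}}{271} \approx 13.809$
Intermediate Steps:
$c = \sqrt{36362} \approx 190.69$
$g{\left(Q,G \right)} = \frac{1}{271}$ ($g{\left(Q,G \right)} = \frac{1}{66 + 205} = \frac{1}{271}$)
$\sqrt{g{\left(-177,R \right)} + c} = \sqrt{\frac{1}{271} + \sqrt{36362}}$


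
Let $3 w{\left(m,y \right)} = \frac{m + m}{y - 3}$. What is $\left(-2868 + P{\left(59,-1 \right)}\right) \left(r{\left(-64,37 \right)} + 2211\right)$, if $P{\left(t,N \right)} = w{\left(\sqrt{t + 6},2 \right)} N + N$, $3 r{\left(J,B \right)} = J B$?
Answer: $- \frac{12236285}{3} + \frac{8530 \sqrt{65}}{9} \approx -4.0711 \cdot 10^{6}$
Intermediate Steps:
$w{\left(m,y \right)} = \frac{2 m}{3 \left(-3 + y\right)}$ ($w{\left(m,y \right)} = \frac{\left(m + m\right) \frac{1}{y - 3}}{3} = \frac{2 m \frac{1}{-3 + y}}{3} = \frac{2 m}{3 \left(-3 + y\right)}$)
$r{\left(J,B \right)} = \frac{B J}{3}$ ($r{\left(J,B \right)} = \frac{J B}{3} = \frac{B J}{3}$)
$P{\left(t,N \right)} = N - \frac{2 N \sqrt{6 + t}}{3}$ ($P{\left(t,N \right)} = \frac{2 \sqrt{t + 6}}{3 \left(-3 + 2\right)} N + N = \frac{2 \sqrt{6 + t}}{3 \left(-1\right)} N + N = \frac{2}{3} \sqrt{6 + t} \left(-1\right) N + N = - \frac{2 \sqrt{6 + t}}{3} N + N = - \frac{2 N \sqrt{6 + t}}{3} + N = N - \frac{2 N \sqrt{6 + t}}{3}$)
$\left(-2868 + P{\left(59,-1 \right)}\right) \left(r{\left(-64,37 \right)} + 2211\right) = \left(-2868 + \frac{1}{3} \left(-1\right) \left(3 - 2 \sqrt{6 + 59}\right)\right) \left(\frac{1}{3} \cdot 37 \left(-64\right) + 2211\right) = \left(-2868 + \frac{1}{3} \left(-1\right) \left(3 - 2 \sqrt{65}\right)\right) \left(- \frac{2368}{3} + 2211\right) = \left(-2868 - \left(1 - \frac{2 \sqrt{65}}{3}\right)\right) \frac{4265}{3} = \left(-2869 + \frac{2 \sqrt{65}}{3}\right) \frac{4265}{3} = - \frac{12236285}{3} + \frac{8530 \sqrt{65}}{9}$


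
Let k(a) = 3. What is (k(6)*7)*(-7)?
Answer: -147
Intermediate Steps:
(k(6)*7)*(-7) = (3*7)*(-7) = 21*(-7) = -147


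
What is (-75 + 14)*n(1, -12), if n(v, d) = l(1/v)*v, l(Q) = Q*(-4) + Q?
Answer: 183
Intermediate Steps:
l(Q) = -3*Q (l(Q) = -4*Q + Q = -3*Q)
n(v, d) = -3 (n(v, d) = (-3/v)*v = -3)
(-75 + 14)*n(1, -12) = (-75 + 14)*(-3) = -61*(-3) = 183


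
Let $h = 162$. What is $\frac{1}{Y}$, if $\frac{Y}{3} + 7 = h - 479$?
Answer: $- \frac{1}{972} \approx -0.0010288$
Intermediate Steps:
$Y = -972$ ($Y = -21 + 3 \left(162 - 479\right) = -21 + 3 \left(-317\right) = -21 - 951 = -972$)
$\frac{1}{Y} = \frac{1}{-972} = - \frac{1}{972}$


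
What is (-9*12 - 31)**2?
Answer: 19321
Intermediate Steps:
(-9*12 - 31)**2 = (-108 - 31)**2 = (-139)**2 = 19321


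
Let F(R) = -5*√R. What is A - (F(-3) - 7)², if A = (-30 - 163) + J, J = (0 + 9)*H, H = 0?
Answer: -167 - 70*I*√3 ≈ -167.0 - 121.24*I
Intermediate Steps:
J = 0 (J = (0 + 9)*0 = 9*0 = 0)
A = -193 (A = (-30 - 163) + 0 = -193 + 0 = -193)
A - (F(-3) - 7)² = -193 - (-5*I*√3 - 7)² = -193 - (-7 - 5*I*√3)²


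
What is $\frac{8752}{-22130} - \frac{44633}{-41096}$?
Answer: $\frac{314028049}{454727240} \approx 0.69059$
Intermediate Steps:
$\frac{8752}{-22130} - \frac{44633}{-41096} = 8752 \left(- \frac{1}{22130}\right) - - \frac{44633}{41096} = - \frac{4376}{11065} + \frac{44633}{41096} = \frac{314028049}{454727240}$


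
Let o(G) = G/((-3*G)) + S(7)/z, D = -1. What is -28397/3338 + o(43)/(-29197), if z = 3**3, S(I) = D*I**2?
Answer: -22385701039/2631408822 ≈ -8.5071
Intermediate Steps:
S(I) = -I**2
z = 27
o(G) = -58/27 (o(G) = G/((-3*G)) - 1*7**2/27 = G*(-1/(3*G)) - 1*49*(1/27) = -1/3 - 49*1/27 = -1/3 - 49/27 = -58/27)
-28397/3338 + o(43)/(-29197) = -28397/3338 - 58/27/(-29197) = -28397*1/3338 - 58/27*(-1/29197) = -28397/3338 + 58/788319 = -22385701039/2631408822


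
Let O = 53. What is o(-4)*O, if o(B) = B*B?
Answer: 848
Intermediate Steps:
o(B) = B**2
o(-4)*O = (-4)**2*53 = 16*53 = 848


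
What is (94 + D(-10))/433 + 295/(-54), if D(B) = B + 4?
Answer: -122983/23382 ≈ -5.2597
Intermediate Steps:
D(B) = 4 + B
(94 + D(-10))/433 + 295/(-54) = (94 + (4 - 10))/433 + 295/(-54) = (94 - 6)*(1/433) + 295*(-1/54) = 88*(1/433) - 295/54 = 88/433 - 295/54 = -122983/23382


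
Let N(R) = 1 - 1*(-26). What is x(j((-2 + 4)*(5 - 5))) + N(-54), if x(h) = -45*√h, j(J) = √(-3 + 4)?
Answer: -18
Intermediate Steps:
j(J) = 1 (j(J) = √1 = 1)
N(R) = 27 (N(R) = 1 + 26 = 27)
x(j((-2 + 4)*(5 - 5))) + N(-54) = -45*√1 + 27 = -45*1 + 27 = -45 + 27 = -18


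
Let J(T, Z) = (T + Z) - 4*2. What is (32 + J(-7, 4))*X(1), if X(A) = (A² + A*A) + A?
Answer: 63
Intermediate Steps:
J(T, Z) = -8 + T + Z (J(T, Z) = (T + Z) - 8 = -8 + T + Z)
X(A) = A + 2*A² (X(A) = (A² + A²) + A = 2*A² + A = A + 2*A²)
(32 + J(-7, 4))*X(1) = (32 + (-8 - 7 + 4))*(1*(1 + 2*1)) = (32 - 11)*(1*(1 + 2)) = 21*(1*3) = 21*3 = 63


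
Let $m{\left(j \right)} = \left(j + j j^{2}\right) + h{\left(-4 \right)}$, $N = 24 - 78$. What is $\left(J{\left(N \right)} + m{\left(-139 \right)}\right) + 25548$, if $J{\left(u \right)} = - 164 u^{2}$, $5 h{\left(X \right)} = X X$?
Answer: $- \frac{15692154}{5} \approx -3.1384 \cdot 10^{6}$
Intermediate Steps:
$h{\left(X \right)} = \frac{X^{2}}{5}$ ($h{\left(X \right)} = \frac{X X}{5} = \frac{X^{2}}{5}$)
$N = -54$ ($N = 24 - 78 = -54$)
$m{\left(j \right)} = \frac{16}{5} + j + j^{3}$ ($m{\left(j \right)} = \left(j + j j^{2}\right) + \frac{\left(-4\right)^{2}}{5} = \left(j + j^{3}\right) + \frac{1}{5} \cdot 16 = \left(j + j^{3}\right) + \frac{16}{5} = \frac{16}{5} + j + j^{3}$)
$\left(J{\left(N \right)} + m{\left(-139 \right)}\right) + 25548 = \left(- 164 \left(-54\right)^{2} + \left(\frac{16}{5} - 139 + \left(-139\right)^{3}\right)\right) + 25548 = \left(\left(-164\right) 2916 - \frac{13428774}{5}\right) + 25548 = \left(-478224 - \frac{13428774}{5}\right) + 25548 = - \frac{15819894}{5} + 25548 = - \frac{15692154}{5}$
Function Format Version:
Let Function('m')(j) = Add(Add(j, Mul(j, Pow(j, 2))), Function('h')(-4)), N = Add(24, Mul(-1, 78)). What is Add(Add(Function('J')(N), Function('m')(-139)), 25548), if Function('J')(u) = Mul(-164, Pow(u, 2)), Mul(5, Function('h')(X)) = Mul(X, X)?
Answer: Rational(-15692154, 5) ≈ -3.1384e+6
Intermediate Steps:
Function('h')(X) = Mul(Rational(1, 5), Pow(X, 2)) (Function('h')(X) = Mul(Rational(1, 5), Mul(X, X)) = Mul(Rational(1, 5), Pow(X, 2)))
N = -54 (N = Add(24, -78) = -54)
Function('m')(j) = Add(Rational(16, 5), j, Pow(j, 3)) (Function('m')(j) = Add(Add(j, Mul(j, Pow(j, 2))), Mul(Rational(1, 5), Pow(-4, 2))) = Add(Add(j, Pow(j, 3)), Mul(Rational(1, 5), 16)) = Add(Add(j, Pow(j, 3)), Rational(16, 5)) = Add(Rational(16, 5), j, Pow(j, 3)))
Add(Add(Function('J')(N), Function('m')(-139)), 25548) = Add(Add(Mul(-164, Pow(-54, 2)), Add(Rational(16, 5), -139, Pow(-139, 3))), 25548) = Add(Add(Mul(-164, 2916), Add(Rational(16, 5), -139, -2685619)), 25548) = Add(Add(-478224, Rational(-13428774, 5)), 25548) = Add(Rational(-15819894, 5), 25548) = Rational(-15692154, 5)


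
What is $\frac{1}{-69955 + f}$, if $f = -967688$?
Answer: $- \frac{1}{1037643} \approx -9.6372 \cdot 10^{-7}$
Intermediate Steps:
$\frac{1}{-69955 + f} = \frac{1}{-69955 - 967688} = \frac{1}{-1037643} = - \frac{1}{1037643}$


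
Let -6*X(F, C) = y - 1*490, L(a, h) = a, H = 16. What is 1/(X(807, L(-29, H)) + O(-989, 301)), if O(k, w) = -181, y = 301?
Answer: -2/299 ≈ -0.0066890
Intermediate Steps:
X(F, C) = 63/2 (X(F, C) = -(301 - 1*490)/6 = -(301 - 490)/6 = -⅙*(-189) = 63/2)
1/(X(807, L(-29, H)) + O(-989, 301)) = 1/(63/2 - 181) = 1/(-299/2) = -2/299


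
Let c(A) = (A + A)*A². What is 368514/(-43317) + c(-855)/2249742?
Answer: -1018103636947/1804668041 ≈ -564.15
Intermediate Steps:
c(A) = 2*A³ (c(A) = (2*A)*A² = 2*A³)
368514/(-43317) + c(-855)/2249742 = 368514/(-43317) + (2*(-855)³)/2249742 = 368514*(-1/43317) + (2*(-625026375))*(1/2249742) = -40946/4813 - 1250052750*1/2249742 = -40946/4813 - 208342125/374957 = -1018103636947/1804668041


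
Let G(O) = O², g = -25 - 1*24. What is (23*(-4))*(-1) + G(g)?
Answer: 2493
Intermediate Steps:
g = -49 (g = -25 - 24 = -49)
(23*(-4))*(-1) + G(g) = (23*(-4))*(-1) + (-49)² = -92*(-1) + 2401 = 92 + 2401 = 2493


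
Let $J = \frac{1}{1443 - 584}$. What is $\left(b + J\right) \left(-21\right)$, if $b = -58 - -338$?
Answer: $- \frac{5050941}{859} \approx -5880.0$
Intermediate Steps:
$J = \frac{1}{859} \approx 0.0011641$
$b = 280$ ($b = -58 + 338 = 280$)
$\left(b + J\right) \left(-21\right) = \left(280 + \frac{1}{859}\right) \left(-21\right) = \frac{240521}{859} \left(-21\right) = - \frac{5050941}{859}$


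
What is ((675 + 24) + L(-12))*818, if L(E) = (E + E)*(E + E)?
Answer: 1042950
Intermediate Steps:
L(E) = 4*E² (L(E) = (2*E)*(2*E) = 4*E²)
((675 + 24) + L(-12))*818 = ((675 + 24) + 4*(-12)²)*818 = (699 + 4*144)*818 = (699 + 576)*818 = 1275*818 = 1042950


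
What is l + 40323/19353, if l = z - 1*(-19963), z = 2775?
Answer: 146696279/6451 ≈ 22740.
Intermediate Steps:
l = 22738 (l = 2775 - 1*(-19963) = 2775 + 19963 = 22738)
l + 40323/19353 = 22738 + 40323/19353 = 22738 + 40323*(1/19353) = 22738 + 13441/6451 = 146696279/6451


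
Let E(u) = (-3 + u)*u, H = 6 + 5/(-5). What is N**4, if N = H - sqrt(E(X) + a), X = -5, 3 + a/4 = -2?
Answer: 4025 - 1800*sqrt(5) ≈ 0.077641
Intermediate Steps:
a = -20 (a = -12 + 4*(-2) = -12 - 8 = -20)
H = 5 (H = 6 + 5*(-1/5) = 6 - 1 = 5)
E(u) = u*(-3 + u)
N = 5 - 2*sqrt(5) (N = 5 - sqrt(-5*(-3 - 5) - 20) = 5 - sqrt(-5*(-8) - 20) = 5 - sqrt(40 - 20) = 5 - sqrt(20) = 5 - 2*sqrt(5) ≈ 0.52786)
N**4 = (5 - 2*sqrt(5))**4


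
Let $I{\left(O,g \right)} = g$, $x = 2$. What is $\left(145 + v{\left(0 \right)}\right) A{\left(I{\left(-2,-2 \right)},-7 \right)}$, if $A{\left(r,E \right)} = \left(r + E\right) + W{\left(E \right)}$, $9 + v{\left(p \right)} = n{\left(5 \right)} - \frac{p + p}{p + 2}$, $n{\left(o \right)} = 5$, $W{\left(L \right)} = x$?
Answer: $-987$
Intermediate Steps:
$W{\left(L \right)} = 2$
$v{\left(p \right)} = -4 - \frac{2 p}{2 + p}$ ($v{\left(p \right)} = -9 + \left(5 - \frac{p + p}{p + 2}\right) = -9 - \left(-5 + \frac{2 p}{2 + p}\right) = -4 - \frac{2 p}{2 + p}$)
$A{\left(r,E \right)} = 2 + E + r$ ($A{\left(r,E \right)} = \left(r + E\right) + 2 = \left(E + r\right) + 2 = 2 + E + r$)
$\left(145 + v{\left(0 \right)}\right) A{\left(I{\left(-2,-2 \right)},-7 \right)} = \left(145 + \frac{2 \left(-4 - 0\right)}{2 + 0}\right) \left(2 - 7 - 2\right) = \left(145 + \frac{2 \left(-4 + 0\right)}{2}\right) \left(-7\right) = \left(145 + 2 \cdot \frac{1}{2} \left(-4\right)\right) \left(-7\right) = \left(145 - 4\right) \left(-7\right) = 141 \left(-7\right) = -987$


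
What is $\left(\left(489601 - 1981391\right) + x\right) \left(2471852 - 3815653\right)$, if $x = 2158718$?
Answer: $-896218513328$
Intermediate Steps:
$\left(\left(489601 - 1981391\right) + x\right) \left(2471852 - 3815653\right) = \left(\left(489601 - 1981391\right) + 2158718\right) \left(2471852 - 3815653\right) = \left(-1491790 + 2158718\right) \left(-1343801\right) = 666928 \left(-1343801\right) = -896218513328$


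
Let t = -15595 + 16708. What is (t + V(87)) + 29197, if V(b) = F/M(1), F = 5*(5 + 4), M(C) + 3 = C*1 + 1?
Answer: 30265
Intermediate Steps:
t = 1113
M(C) = -2 + C (M(C) = -3 + (C*1 + 1) = -3 + (C + 1) = -3 + (1 + C) = -2 + C)
F = 45 (F = 5*9 = 45)
V(b) = -45 (V(b) = 45/(-2 + 1) = 45/(-1) = 45*(-1) = -45)
(t + V(87)) + 29197 = (1113 - 45) + 29197 = 1068 + 29197 = 30265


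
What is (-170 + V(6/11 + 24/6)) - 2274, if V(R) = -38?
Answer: -2482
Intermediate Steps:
(-170 + V(6/11 + 24/6)) - 2274 = (-170 - 38) - 2274 = -208 - 2274 = -2482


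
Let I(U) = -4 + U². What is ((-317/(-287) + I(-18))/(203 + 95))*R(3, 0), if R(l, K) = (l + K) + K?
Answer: 276471/85526 ≈ 3.2326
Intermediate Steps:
R(l, K) = l + 2*K (R(l, K) = (K + l) + K = l + 2*K)
((-317/(-287) + I(-18))/(203 + 95))*R(3, 0) = ((-317/(-287) + (-4 + (-18)²))/(203 + 95))*(3 + 2*0) = ((-317*(-1/287) + (-4 + 324))/298)*(3 + 0) = ((317/287 + 320)*(1/298))*3 = ((92157/287)*(1/298))*3 = (92157/85526)*3 = 276471/85526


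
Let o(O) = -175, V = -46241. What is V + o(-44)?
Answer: -46416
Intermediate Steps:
V + o(-44) = -46241 - 175 = -46416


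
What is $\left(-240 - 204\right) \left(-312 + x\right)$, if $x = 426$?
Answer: $-50616$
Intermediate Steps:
$\left(-240 - 204\right) \left(-312 + x\right) = \left(-240 - 204\right) \left(-312 + 426\right) = \left(-444\right) 114 = -50616$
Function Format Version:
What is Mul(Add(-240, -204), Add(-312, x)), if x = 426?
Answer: -50616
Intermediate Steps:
Mul(Add(-240, -204), Add(-312, x)) = Mul(Add(-240, -204), Add(-312, 426)) = Mul(-444, 114) = -50616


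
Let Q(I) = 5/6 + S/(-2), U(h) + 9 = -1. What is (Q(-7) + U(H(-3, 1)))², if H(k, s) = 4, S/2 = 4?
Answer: 6241/36 ≈ 173.36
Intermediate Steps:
S = 8 (S = 2*4 = 8)
U(h) = -10 (U(h) = -9 - 1 = -10)
Q(I) = -19/6 (Q(I) = 5/6 + 8/(-2) = 5*(⅙) + 8*(-½) = ⅚ - 4 = -19/6)
(Q(-7) + U(H(-3, 1)))² = (-19/6 - 10)² = (-79/6)² = 6241/36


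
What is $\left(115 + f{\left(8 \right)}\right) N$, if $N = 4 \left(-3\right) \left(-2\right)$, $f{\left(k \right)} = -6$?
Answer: $2616$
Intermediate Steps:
$N = 24$ ($N = \left(-12\right) \left(-2\right) = 24$)
$\left(115 + f{\left(8 \right)}\right) N = \left(115 - 6\right) 24 = 109 \cdot 24 = 2616$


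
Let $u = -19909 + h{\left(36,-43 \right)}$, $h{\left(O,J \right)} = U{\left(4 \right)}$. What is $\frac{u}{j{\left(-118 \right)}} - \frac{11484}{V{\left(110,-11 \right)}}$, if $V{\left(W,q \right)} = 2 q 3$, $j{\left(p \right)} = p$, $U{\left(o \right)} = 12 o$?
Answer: $\frac{40393}{118} \approx 342.31$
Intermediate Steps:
$h{\left(O,J \right)} = 48$ ($h{\left(O,J \right)} = 12 \cdot 4 = 48$)
$V{\left(W,q \right)} = 6 q$
$u = -19861$ ($u = -19909 + 48 = -19861$)
$\frac{u}{j{\left(-118 \right)}} - \frac{11484}{V{\left(110,-11 \right)}} = - \frac{19861}{-118} - \frac{11484}{6 \left(-11\right)} = \left(-19861\right) \left(- \frac{1}{118}\right) - \frac{11484}{-66} = \frac{19861}{118} - -174 = \frac{19861}{118} + 174 = \frac{40393}{118}$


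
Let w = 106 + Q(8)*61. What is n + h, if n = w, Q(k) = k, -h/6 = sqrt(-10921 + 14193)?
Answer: 594 - 12*sqrt(818) ≈ 250.79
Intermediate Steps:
h = -12*sqrt(818) (h = -6*sqrt(-10921 + 14193) = -12*sqrt(818) ≈ -343.21)
w = 594 (w = 106 + 8*61 = 106 + 488 = 594)
n = 594
n + h = 594 - 12*sqrt(818)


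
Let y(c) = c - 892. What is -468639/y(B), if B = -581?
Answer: 156213/491 ≈ 318.15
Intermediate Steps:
y(c) = -892 + c
-468639/y(B) = -468639/(-892 - 581) = -468639/(-1473) = -468639*(-1/1473) = 156213/491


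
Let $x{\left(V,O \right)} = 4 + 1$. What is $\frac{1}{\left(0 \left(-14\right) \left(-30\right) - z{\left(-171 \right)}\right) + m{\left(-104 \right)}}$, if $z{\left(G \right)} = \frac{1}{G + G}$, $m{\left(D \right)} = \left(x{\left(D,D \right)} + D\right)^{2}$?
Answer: $\frac{342}{3351943} \approx 0.00010203$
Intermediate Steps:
$x{\left(V,O \right)} = 5$
$m{\left(D \right)} = \left(5 + D\right)^{2}$
$z{\left(G \right)} = \frac{1}{2 G}$
$\frac{1}{\left(0 \left(-14\right) \left(-30\right) - z{\left(-171 \right)}\right) + m{\left(-104 \right)}} = \frac{1}{\left(0 \left(-14\right) \left(-30\right) - \frac{1}{2 \left(-171\right)}\right) + \left(5 - 104\right)^{2}} = \frac{1}{\left(0 \left(-30\right) - \frac{1}{2} \left(- \frac{1}{171}\right)\right) + \left(-99\right)^{2}} = \frac{1}{\left(0 - - \frac{1}{342}\right) + 9801} = \frac{1}{\left(0 + \frac{1}{342}\right) + 9801} = \frac{1}{\frac{1}{342} + 9801} = \frac{1}{\frac{3351943}{342}} = \frac{342}{3351943}$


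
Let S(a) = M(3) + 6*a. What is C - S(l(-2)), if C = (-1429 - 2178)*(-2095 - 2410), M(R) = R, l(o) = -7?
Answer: 16249574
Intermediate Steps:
C = 16249535 (C = -3607*(-4505) = 16249535)
S(a) = 3 + 6*a
C - S(l(-2)) = 16249535 - (3 + 6*(-7)) = 16249535 - (3 - 42) = 16249535 - 1*(-39) = 16249535 + 39 = 16249574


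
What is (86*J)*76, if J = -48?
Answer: -313728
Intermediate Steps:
(86*J)*76 = (86*(-48))*76 = -4128*76 = -313728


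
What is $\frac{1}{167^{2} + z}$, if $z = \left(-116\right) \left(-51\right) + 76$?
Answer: $\frac{1}{33881} \approx 2.9515 \cdot 10^{-5}$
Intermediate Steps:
$z = 5992$ ($z = 5916 + 76 = 5992$)
$\frac{1}{167^{2} + z} = \frac{1}{167^{2} + 5992} = \frac{1}{27889 + 5992} = \frac{1}{33881}$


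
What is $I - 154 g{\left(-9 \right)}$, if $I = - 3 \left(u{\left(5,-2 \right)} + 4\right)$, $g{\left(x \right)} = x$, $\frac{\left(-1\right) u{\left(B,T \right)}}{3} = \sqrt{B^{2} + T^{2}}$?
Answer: $1374 + 9 \sqrt{29} \approx 1422.5$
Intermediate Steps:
$u{\left(B,T \right)} = - 3 \sqrt{B^{2} + T^{2}}$
$I = -12 + 9 \sqrt{29}$ ($I = - 3 \left(- 3 \sqrt{5^{2} + \left(-2\right)^{2}} + 4\right) = - 3 \left(- 3 \sqrt{25 + 4} + 4\right) = - 3 \left(- 3 \sqrt{29} + 4\right) = - 3 \left(4 - 3 \sqrt{29}\right) = -12 + 9 \sqrt{29} \approx 36.466$)
$I - 154 g{\left(-9 \right)} = \left(-12 + 9 \sqrt{29}\right) - -1386 = \left(-12 + 9 \sqrt{29}\right) + 1386 = 1374 + 9 \sqrt{29}$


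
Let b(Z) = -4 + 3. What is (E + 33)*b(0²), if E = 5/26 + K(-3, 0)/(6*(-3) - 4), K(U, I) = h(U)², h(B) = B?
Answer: -4688/143 ≈ -32.783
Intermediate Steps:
b(Z) = -1
K(U, I) = U²
E = -31/143 (E = 5/26 + (-3)²/(6*(-3) - 4) = 5*(1/26) + 9/(-18 - 4) = 5/26 + 9/(-22) = 5/26 + 9*(-1/22) = 5/26 - 9/22 = -31/143 ≈ -0.21678)
(E + 33)*b(0²) = (-31/143 + 33)*(-1) = (4688/143)*(-1) = -4688/143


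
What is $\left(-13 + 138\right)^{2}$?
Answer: $15625$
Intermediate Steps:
$\left(-13 + 138\right)^{2} = 125^{2} = 15625$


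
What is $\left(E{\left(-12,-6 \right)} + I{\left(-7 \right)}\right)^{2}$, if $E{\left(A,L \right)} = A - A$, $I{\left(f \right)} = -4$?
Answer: $16$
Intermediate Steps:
$E{\left(A,L \right)} = 0$
$\left(E{\left(-12,-6 \right)} + I{\left(-7 \right)}\right)^{2} = \left(0 - 4\right)^{2} = \left(-4\right)^{2} = 16$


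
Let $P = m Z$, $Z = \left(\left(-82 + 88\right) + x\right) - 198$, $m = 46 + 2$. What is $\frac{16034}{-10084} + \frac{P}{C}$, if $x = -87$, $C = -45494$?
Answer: $- \frac{148601467}{114690374} \approx -1.2957$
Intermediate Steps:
$m = 48$
$Z = -279$ ($Z = \left(\left(-82 + 88\right) - 87\right) - 198 = \left(6 - 87\right) - 198 = -81 - 198 = -279$)
$P = -13392$ ($P = 48 \left(-279\right) = -13392$)
$\frac{16034}{-10084} + \frac{P}{C} = \frac{16034}{-10084} - \frac{13392}{-45494} = 16034 \left(- \frac{1}{10084}\right) - - \frac{6696}{22747} = - \frac{8017}{5042} + \frac{6696}{22747} = - \frac{148601467}{114690374}$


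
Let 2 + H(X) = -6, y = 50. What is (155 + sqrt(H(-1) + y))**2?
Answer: (155 + sqrt(42))**2 ≈ 26076.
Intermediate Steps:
H(X) = -8 (H(X) = -2 - 6 = -8)
(155 + sqrt(H(-1) + y))**2 = (155 + sqrt(-8 + 50))**2 = (155 + sqrt(42))**2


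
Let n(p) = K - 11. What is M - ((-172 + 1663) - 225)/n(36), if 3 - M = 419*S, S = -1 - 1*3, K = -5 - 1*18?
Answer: 29176/17 ≈ 1716.2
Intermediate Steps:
K = -23 (K = -5 - 18 = -23)
S = -4 (S = -1 - 3 = -4)
n(p) = -34 (n(p) = -23 - 11 = -34)
M = 1679 (M = 3 - 419*(-4) = 3 - 1*(-1676) = 3 + 1676 = 1679)
M - ((-172 + 1663) - 225)/n(36) = 1679 - ((-172 + 1663) - 225)/(-34) = 1679 - (1491 - 225)*(-1)/34 = 1679 - 1266*(-1)/34 = 1679 - 1*(-633/17) = 1679 + 633/17 = 29176/17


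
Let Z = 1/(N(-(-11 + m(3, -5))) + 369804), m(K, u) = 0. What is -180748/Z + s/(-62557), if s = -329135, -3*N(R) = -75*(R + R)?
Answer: -4187612171624009/62557 ≈ -6.6941e+10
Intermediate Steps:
N(R) = 50*R (N(R) = -(-25)*(R + R) = -(-25)*2*R = -(-50)*R = 50*R)
Z = 1/370354 (Z = 1/(50*(-(-11 + 0)) + 369804) = 1/(50*(-1*(-11)) + 369804) = 1/(50*11 + 369804) = 1/(550 + 369804) = 1/370354 ≈ 2.7001e-6)
-180748/Z + s/(-62557) = -180748/1/370354 - 329135/(-62557) = -180748*370354 - 329135*(-1/62557) = -66940744792 + 329135/62557 = -4187612171624009/62557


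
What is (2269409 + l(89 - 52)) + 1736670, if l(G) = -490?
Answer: 4005589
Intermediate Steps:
(2269409 + l(89 - 52)) + 1736670 = (2269409 - 490) + 1736670 = 2268919 + 1736670 = 4005589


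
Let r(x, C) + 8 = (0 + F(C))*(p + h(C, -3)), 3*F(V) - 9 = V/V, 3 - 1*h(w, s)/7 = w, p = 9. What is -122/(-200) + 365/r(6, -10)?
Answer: 42259/24400 ≈ 1.7319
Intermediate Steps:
h(w, s) = 21 - 7*w
F(V) = 10/3 (F(V) = 3 + (V/V)/3 = 3 + (1/3)*1 = 3 + 1/3 = 10/3)
r(x, C) = 92 - 70*C/3 (r(x, C) = -8 + (0 + 10/3)*(9 + (21 - 7*C)) = -8 + 10*(30 - 7*C)/3 = -8 + (100 - 70*C/3) = 92 - 70*C/3)
-122/(-200) + 365/r(6, -10) = -122/(-200) + 365/(92 - 70/3*(-10)) = -122*(-1/200) + 365/(92 + 700/3) = 61/100 + 365/(976/3) = 61/100 + 365*(3/976) = 61/100 + 1095/976 = 42259/24400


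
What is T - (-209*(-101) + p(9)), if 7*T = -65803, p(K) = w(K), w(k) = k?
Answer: -213629/7 ≈ -30518.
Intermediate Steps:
p(K) = K
T = -65803/7 (T = (1/7)*(-65803) = -65803/7 ≈ -9400.4)
T - (-209*(-101) + p(9)) = -65803/7 - (-209*(-101) + 9) = -65803/7 - (21109 + 9) = -65803/7 - 1*21118 = -65803/7 - 21118 = -213629/7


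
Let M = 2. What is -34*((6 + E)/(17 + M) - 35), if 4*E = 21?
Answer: 44455/38 ≈ 1169.9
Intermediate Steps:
E = 21/4 (E = (¼)*21 = 21/4 ≈ 5.2500)
-34*((6 + E)/(17 + M) - 35) = -34*((6 + 21/4)/(17 + 2) - 35) = -34*((45/4)/19 - 35) = -34*((45/4)*(1/19) - 35) = -34*(45/76 - 35) = -34*(-2615)/76 = -1*(-44455/38) = 44455/38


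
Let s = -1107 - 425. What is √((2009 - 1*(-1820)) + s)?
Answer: √2297 ≈ 47.927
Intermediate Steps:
s = -1532
√((2009 - 1*(-1820)) + s) = √((2009 - 1*(-1820)) - 1532) = √((2009 + 1820) - 1532) = √(3829 - 1532) = √2297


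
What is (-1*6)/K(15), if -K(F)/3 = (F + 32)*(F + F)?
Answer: 1/705 ≈ 0.0014184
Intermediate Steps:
K(F) = -6*F*(32 + F) (K(F) = -3*(F + 32)*(F + F) = -3*(32 + F)*2*F = -6*F*(32 + F))
(-1*6)/K(15) = (-1*6)/((-6*15*(32 + 15))) = -6/((-6*15*47)) = -6/(-4230) = -6*(-1/4230) = 1/705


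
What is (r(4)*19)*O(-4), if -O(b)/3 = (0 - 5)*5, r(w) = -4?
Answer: -5700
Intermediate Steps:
O(b) = 75 (O(b) = -3*(0 - 5)*5 = -(-15)*5 = -3*(-25) = 75)
(r(4)*19)*O(-4) = -4*19*75 = -76*75 = -5700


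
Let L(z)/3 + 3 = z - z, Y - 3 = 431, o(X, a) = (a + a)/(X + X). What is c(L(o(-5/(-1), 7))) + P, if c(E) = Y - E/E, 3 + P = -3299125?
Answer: -3298695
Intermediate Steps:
o(X, a) = a/X (o(X, a) = (2*a)/((2*X)) = (2*a)*(1/(2*X)) = a/X)
Y = 434 (Y = 3 + 431 = 434)
P = -3299128 (P = -3 - 3299125 = -3299128)
L(z) = -9 (L(z) = -9 + 3*(z - z) = -9 + 3*0 = -9 + 0 = -9)
c(E) = 433 (c(E) = 434 - E/E = 434 - 1*1 = 434 - 1 = 433)
c(L(o(-5/(-1), 7))) + P = 433 - 3299128 = -3298695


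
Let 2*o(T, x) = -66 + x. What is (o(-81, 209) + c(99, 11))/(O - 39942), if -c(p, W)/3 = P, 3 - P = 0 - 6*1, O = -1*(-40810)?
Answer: 89/1736 ≈ 0.051267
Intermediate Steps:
O = 40810
P = 9 (P = 3 - (0 - 6*1) = 3 - (0 - 6) = 3 - 1*(-6) = 3 + 6 = 9)
c(p, W) = -27 (c(p, W) = -3*9 = -27)
o(T, x) = -33 + x/2 (o(T, x) = (-66 + x)/2 = -33 + x/2)
(o(-81, 209) + c(99, 11))/(O - 39942) = ((-33 + (1/2)*209) - 27)/(40810 - 39942) = ((-33 + 209/2) - 27)/868 = (143/2 - 27)*(1/868) = (89/2)*(1/868) = 89/1736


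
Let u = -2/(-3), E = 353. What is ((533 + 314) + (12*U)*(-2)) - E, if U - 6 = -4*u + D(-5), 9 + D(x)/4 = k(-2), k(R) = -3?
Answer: 1566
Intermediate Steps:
D(x) = -48 (D(x) = -36 + 4*(-3) = -36 - 12 = -48)
u = ⅔ (u = -2*(-⅓) = ⅔ ≈ 0.66667)
U = -134/3 (U = 6 + (-4*⅔ - 48) = 6 + (-8/3 - 48) = 6 - 152/3 = -134/3 ≈ -44.667)
((533 + 314) + (12*U)*(-2)) - E = ((533 + 314) + (12*(-134/3))*(-2)) - 1*353 = (847 - 536*(-2)) - 353 = (847 + 1072) - 353 = 1919 - 353 = 1566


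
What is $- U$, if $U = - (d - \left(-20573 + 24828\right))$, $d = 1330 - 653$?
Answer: $-3578$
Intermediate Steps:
$d = 677$
$U = 3578$ ($U = - (677 - \left(-20573 + 24828\right)) = - (677 - 4255) = \left(-1\right) \left(-3578\right) = 3578$)
$- U = \left(-1\right) 3578 = -3578$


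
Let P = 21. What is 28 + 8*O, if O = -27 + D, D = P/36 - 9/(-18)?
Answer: -538/3 ≈ -179.33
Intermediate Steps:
D = 13/12 (D = 21/36 - 9/(-18) = 21*(1/36) - 9*(-1/18) = 7/12 + 1/2 = 13/12 ≈ 1.0833)
O = -311/12 (O = -27 + 13/12 = -311/12 ≈ -25.917)
28 + 8*O = 28 + 8*(-311/12) = 28 - 622/3 = -538/3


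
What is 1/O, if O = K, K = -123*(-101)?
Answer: 1/12423 ≈ 8.0496e-5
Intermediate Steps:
K = 12423
O = 12423
1/O = 1/12423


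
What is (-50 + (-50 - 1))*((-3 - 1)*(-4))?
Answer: -1616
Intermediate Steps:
(-50 + (-50 - 1))*((-3 - 1)*(-4)) = (-50 - 51)*(-4*(-4)) = -101*16 = -1616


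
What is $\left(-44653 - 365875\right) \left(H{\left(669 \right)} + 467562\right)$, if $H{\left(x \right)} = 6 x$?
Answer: $-193595152128$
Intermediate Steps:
$\left(-44653 - 365875\right) \left(H{\left(669 \right)} + 467562\right) = \left(-44653 - 365875\right) \left(6 \cdot 669 + 467562\right) = - 410528 \left(4014 + 467562\right) = \left(-410528\right) 471576 = -193595152128$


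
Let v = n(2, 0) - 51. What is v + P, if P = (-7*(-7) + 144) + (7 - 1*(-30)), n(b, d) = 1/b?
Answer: 359/2 ≈ 179.50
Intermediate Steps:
v = -101/2 (v = 1/2 - 51 = -101/2 ≈ -50.500)
P = 230 (P = (49 + 144) + (7 + 30) = 193 + 37 = 230)
v + P = -101/2 + 230 = 359/2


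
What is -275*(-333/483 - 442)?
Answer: 19600075/161 ≈ 1.2174e+5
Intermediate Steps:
-275*(-333/483 - 442) = -275*(-333*1/483 - 442) = -275*(-111/161 - 442) = -275*(-71273/161) = 19600075/161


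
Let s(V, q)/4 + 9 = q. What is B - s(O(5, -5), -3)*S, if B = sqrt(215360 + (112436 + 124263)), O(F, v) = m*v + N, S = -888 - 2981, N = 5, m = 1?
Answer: -185712 + sqrt(452059) ≈ -1.8504e+5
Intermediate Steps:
S = -3869
O(F, v) = 5 + v (O(F, v) = 1*v + 5 = v + 5 = 5 + v)
s(V, q) = -36 + 4*q
B = sqrt(452059) (B = sqrt(215360 + 236699) = sqrt(452059) ≈ 672.35)
B - s(O(5, -5), -3)*S = sqrt(452059) - (-36 + 4*(-3))*(-3869) = sqrt(452059) - (-36 - 12)*(-3869) = sqrt(452059) - (-48)*(-3869) = sqrt(452059) - 1*185712 = sqrt(452059) - 185712 = -185712 + sqrt(452059)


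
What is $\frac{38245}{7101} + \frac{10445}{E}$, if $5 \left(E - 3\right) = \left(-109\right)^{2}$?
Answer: $\frac{825812245}{84473496} \approx 9.776$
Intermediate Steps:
$E = \frac{11896}{5}$ ($E = 3 + \frac{\left(-109\right)^{2}}{5} = 3 + \frac{1}{5} \cdot 11881 = 3 + \frac{11881}{5} = \frac{11896}{5} \approx 2379.2$)
$\frac{38245}{7101} + \frac{10445}{E} = \frac{38245}{7101} + \frac{10445}{\frac{11896}{5}} = 38245 \cdot \frac{1}{7101} + 10445 \cdot \frac{5}{11896} = \frac{38245}{7101} + \frac{52225}{11896} = \frac{825812245}{84473496}$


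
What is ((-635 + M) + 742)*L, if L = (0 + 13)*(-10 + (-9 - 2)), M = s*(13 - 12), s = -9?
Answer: -26754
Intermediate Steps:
M = -9 (M = -9*(13 - 12) = -9*1 = -9)
L = -273 (L = 13*(-10 - 11) = 13*(-21) = -273)
((-635 + M) + 742)*L = ((-635 - 9) + 742)*(-273) = (-644 + 742)*(-273) = 98*(-273) = -26754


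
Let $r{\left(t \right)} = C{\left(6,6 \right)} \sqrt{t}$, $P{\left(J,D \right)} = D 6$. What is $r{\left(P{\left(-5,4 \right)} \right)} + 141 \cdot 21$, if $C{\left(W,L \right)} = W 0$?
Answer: $2961$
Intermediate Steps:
$P{\left(J,D \right)} = 6 D$
$C{\left(W,L \right)} = 0$
$r{\left(t \right)} = 0$ ($r{\left(t \right)} = 0 \sqrt{t} = 0$)
$r{\left(P{\left(-5,4 \right)} \right)} + 141 \cdot 21 = 0 + 141 \cdot 21 = 0 + 2961 = 2961$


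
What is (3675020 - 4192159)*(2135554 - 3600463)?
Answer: 757561575351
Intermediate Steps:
(3675020 - 4192159)*(2135554 - 3600463) = -517139*(-1464909) = 757561575351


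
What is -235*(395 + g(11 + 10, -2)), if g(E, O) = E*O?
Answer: -82955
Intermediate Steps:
-235*(395 + g(11 + 10, -2)) = -235*(395 + (11 + 10)*(-2)) = -235*(395 + 21*(-2)) = -235*(395 - 42) = -235*353 = -82955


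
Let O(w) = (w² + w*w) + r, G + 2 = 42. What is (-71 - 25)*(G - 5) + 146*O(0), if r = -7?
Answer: -4382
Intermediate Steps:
G = 40 (G = -2 + 42 = 40)
O(w) = -7 + 2*w² (O(w) = (w² + w*w) - 7 = (w² + w²) - 7 = 2*w² - 7 = -7 + 2*w²)
(-71 - 25)*(G - 5) + 146*O(0) = (-71 - 25)*(40 - 5) + 146*(-7 + 2*0²) = -96*35 + 146*(-7 + 2*0) = -3360 + 146*(-7 + 0) = -3360 + 146*(-7) = -3360 - 1022 = -4382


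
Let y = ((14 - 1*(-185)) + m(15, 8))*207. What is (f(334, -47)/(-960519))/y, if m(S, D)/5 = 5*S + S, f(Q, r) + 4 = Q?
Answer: -10/3910272849 ≈ -2.5574e-9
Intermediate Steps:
f(Q, r) = -4 + Q
m(S, D) = 30*S (m(S, D) = 5*(5*S + S) = 5*(6*S) = 30*S)
y = 134343 (y = ((14 - 1*(-185)) + 30*15)*207 = ((14 + 185) + 450)*207 = (199 + 450)*207 = 649*207 = 134343)
(f(334, -47)/(-960519))/y = ((-4 + 334)/(-960519))/134343 = (330*(-1/960519))*(1/134343) = -110/320173*1/134343 = -10/3910272849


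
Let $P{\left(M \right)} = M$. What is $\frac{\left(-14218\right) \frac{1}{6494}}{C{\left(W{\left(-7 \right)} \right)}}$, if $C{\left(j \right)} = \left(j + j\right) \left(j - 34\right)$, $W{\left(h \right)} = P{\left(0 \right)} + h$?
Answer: $- \frac{7109}{1863778} \approx -0.0038143$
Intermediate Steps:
$W{\left(h \right)} = h$ ($W{\left(h \right)} = 0 + h = h$)
$C{\left(j \right)} = 2 j \left(-34 + j\right)$
$\frac{\left(-14218\right) \frac{1}{6494}}{C{\left(W{\left(-7 \right)} \right)}} = \frac{\left(-14218\right) \frac{1}{6494}}{2 \left(-7\right) \left(-34 - 7\right)} = \frac{\left(-14218\right) \frac{1}{6494}}{2 \left(-7\right) \left(-41\right)} = - \frac{7109}{3247 \cdot 574} = \left(- \frac{7109}{3247}\right) \frac{1}{574} = - \frac{7109}{1863778}$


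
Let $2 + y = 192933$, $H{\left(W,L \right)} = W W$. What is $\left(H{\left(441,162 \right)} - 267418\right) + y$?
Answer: $119994$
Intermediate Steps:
$H{\left(W,L \right)} = W^{2}$
$y = 192931$ ($y = -2 + 192933 = 192931$)
$\left(H{\left(441,162 \right)} - 267418\right) + y = \left(441^{2} - 267418\right) + 192931 = \left(194481 - 267418\right) + 192931 = -72937 + 192931 = 119994$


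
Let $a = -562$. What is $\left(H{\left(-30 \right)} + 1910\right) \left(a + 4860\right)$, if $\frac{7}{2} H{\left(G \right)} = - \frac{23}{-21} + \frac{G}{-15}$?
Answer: $\frac{172472600}{21} \approx 8.213 \cdot 10^{6}$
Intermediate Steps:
$H{\left(G \right)} = \frac{46}{147} - \frac{2 G}{105}$ ($H{\left(G \right)} = \frac{2 \left(- \frac{23}{-21} + \frac{G}{-15}\right)}{7} = \frac{2 \left(\left(-23\right) \left(- \frac{1}{21}\right) + G \left(- \frac{1}{15}\right)\right)}{7} = \frac{2 \left(\frac{23}{21} - \frac{G}{15}\right)}{7} = \frac{46}{147} - \frac{2 G}{105}$)
$\left(H{\left(-30 \right)} + 1910\right) \left(a + 4860\right) = \left(\left(\frac{46}{147} - - \frac{4}{7}\right) + 1910\right) \left(-562 + 4860\right) = \left(\left(\frac{46}{147} + \frac{4}{7}\right) + 1910\right) 4298 = \left(\frac{130}{147} + 1910\right) 4298 = \frac{280900}{147} \cdot 4298 = \frac{172472600}{21}$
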